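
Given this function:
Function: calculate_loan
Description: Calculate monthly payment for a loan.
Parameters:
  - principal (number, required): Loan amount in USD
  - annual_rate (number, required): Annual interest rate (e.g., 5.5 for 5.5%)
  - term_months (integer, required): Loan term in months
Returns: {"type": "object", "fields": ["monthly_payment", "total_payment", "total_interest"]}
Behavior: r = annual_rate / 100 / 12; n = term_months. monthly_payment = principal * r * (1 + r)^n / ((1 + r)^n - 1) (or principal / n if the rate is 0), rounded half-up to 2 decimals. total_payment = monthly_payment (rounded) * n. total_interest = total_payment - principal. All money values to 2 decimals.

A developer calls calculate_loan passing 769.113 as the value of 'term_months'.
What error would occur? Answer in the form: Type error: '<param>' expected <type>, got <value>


Spec: 'term_months' is declared as integer; 769.113 is a non-integer number.
Type error: 'term_months' expected integer, got 769.113


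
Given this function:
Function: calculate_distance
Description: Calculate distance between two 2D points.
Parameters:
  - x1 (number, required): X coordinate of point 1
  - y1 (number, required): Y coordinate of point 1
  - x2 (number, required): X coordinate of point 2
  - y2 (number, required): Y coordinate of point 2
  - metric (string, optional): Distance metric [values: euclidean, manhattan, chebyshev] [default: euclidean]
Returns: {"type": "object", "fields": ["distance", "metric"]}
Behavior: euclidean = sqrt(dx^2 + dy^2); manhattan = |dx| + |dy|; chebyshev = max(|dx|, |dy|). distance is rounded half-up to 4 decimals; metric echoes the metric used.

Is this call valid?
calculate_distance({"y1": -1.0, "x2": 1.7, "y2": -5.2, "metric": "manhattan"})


Checking required parameters...
Missing required parameter: x1
Invalid - missing required parameter 'x1'


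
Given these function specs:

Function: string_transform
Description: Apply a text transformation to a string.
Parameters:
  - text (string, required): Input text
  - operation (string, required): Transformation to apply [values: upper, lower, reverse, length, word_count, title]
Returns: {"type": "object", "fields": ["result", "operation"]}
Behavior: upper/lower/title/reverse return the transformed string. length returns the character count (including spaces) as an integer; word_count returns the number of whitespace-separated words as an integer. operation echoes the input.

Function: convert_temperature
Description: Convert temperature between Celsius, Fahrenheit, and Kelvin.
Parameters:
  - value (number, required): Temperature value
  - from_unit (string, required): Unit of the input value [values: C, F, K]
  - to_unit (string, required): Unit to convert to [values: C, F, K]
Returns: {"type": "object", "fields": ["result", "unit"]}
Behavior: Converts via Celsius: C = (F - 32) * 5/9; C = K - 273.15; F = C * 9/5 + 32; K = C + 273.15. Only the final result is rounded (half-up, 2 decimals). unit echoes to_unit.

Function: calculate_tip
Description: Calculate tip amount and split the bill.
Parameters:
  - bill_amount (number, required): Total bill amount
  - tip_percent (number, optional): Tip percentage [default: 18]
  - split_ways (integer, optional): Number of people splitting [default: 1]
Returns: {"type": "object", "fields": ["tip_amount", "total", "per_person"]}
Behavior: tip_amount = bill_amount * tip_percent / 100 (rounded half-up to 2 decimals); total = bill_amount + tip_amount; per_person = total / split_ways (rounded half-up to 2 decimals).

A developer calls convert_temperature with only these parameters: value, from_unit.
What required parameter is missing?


Required parameters: value, from_unit, to_unit
Provided: value, from_unit
Missing: to_unit
to_unit


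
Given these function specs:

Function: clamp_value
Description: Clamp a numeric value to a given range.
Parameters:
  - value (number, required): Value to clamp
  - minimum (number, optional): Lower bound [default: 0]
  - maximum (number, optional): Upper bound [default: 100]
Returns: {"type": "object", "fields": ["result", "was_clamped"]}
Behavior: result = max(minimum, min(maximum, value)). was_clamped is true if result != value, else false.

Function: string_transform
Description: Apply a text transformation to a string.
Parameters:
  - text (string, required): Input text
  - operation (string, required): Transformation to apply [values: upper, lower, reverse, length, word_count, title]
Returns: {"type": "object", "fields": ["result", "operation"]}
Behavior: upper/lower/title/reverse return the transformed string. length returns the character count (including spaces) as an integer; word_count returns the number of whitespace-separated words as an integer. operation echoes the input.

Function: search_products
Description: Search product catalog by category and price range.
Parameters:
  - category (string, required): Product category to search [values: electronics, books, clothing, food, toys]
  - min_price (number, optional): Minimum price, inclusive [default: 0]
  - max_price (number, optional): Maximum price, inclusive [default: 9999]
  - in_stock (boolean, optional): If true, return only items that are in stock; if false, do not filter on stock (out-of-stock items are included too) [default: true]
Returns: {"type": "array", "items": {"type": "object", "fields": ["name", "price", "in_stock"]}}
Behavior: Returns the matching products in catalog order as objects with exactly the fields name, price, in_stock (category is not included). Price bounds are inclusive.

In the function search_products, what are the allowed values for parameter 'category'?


The search_products spec declares:
  - category (string, required): Product category to search [values: electronics, books, clothing, food, toys]
Allowed values:
electronics, books, clothing, food, toys


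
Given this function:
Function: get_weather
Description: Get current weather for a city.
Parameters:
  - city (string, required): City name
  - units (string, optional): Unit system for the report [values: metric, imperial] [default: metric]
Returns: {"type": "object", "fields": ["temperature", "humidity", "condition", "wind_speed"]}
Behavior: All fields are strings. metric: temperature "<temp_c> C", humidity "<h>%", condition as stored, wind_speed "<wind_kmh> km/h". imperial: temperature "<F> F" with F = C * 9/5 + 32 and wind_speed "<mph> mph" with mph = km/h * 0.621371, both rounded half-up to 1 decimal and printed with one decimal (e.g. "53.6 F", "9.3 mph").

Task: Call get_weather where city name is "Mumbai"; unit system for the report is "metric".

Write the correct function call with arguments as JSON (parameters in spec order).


Mapping each described value to its parameter name:
  'City name' -> city = "Mumbai"
  'Unit system for the report' -> units = "metric"
get_weather({"city": "Mumbai", "units": "metric"})


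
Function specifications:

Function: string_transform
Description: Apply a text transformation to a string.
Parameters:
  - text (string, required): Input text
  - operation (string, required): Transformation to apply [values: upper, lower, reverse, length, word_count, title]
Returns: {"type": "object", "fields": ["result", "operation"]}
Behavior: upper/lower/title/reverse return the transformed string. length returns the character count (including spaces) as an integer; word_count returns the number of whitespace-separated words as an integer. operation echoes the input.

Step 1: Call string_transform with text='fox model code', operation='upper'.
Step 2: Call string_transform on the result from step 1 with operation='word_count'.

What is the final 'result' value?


Step 1: string_transform(text='fox model code', operation='upper')
  -> result = 'FOX MODEL CODE'
Step 2: string_transform(text='FOX MODEL CODE', operation='word_count')
  words: FOX, MODEL, CODE -> 3
  -> result = 3
3


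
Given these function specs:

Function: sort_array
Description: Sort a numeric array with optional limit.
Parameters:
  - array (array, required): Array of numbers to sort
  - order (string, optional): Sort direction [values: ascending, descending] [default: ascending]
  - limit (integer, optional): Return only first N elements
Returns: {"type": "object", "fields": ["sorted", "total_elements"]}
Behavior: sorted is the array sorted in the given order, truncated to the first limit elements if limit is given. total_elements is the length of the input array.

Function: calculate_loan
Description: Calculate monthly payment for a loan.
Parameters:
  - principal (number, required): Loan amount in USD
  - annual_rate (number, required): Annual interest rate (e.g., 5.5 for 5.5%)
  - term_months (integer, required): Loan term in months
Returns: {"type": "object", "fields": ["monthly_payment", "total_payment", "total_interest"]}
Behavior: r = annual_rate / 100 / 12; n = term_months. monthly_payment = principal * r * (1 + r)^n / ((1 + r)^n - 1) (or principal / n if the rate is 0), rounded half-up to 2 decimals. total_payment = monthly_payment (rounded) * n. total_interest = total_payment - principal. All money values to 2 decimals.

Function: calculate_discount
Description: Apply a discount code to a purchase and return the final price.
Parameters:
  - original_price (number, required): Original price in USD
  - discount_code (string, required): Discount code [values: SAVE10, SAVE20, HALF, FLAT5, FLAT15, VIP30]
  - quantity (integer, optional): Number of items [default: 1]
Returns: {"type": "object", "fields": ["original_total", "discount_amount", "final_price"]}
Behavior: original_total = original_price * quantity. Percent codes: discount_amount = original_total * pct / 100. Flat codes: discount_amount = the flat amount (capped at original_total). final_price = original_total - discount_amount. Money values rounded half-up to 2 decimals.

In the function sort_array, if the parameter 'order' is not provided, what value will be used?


The sort_array spec declares:
  - order (string, optional): Sort direction [values: ascending, descending] [default: ascending]
Default:
ascending


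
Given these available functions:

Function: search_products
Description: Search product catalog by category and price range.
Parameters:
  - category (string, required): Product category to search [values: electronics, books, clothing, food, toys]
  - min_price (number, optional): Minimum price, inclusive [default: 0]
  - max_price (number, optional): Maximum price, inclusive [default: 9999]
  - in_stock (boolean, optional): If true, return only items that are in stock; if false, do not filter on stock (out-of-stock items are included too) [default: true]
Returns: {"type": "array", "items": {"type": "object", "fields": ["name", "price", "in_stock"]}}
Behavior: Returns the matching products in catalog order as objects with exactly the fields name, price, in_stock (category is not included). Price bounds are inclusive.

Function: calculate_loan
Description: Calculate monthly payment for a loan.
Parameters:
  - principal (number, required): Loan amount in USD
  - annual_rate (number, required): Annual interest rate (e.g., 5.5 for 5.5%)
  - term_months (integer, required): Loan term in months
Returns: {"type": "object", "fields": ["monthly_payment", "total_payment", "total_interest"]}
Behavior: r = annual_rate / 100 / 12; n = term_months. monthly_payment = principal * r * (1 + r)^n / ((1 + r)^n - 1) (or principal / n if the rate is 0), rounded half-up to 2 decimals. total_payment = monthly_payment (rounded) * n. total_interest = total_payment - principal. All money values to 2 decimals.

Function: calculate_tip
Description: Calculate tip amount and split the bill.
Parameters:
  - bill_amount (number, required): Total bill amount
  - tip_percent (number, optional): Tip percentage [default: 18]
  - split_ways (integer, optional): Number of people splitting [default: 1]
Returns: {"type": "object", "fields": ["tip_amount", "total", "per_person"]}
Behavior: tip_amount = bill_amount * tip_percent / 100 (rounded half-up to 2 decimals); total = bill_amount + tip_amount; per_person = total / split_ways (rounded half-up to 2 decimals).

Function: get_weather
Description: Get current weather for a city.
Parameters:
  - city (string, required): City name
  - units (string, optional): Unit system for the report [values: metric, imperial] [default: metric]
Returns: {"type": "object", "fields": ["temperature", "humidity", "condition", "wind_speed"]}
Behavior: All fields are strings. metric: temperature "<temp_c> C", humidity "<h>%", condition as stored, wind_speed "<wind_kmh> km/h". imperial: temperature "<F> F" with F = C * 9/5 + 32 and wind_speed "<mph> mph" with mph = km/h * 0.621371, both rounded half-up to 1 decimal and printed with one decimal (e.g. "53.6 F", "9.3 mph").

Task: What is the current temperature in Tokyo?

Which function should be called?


The task needs a function whose description is: Get current weather for a city.
get_weather


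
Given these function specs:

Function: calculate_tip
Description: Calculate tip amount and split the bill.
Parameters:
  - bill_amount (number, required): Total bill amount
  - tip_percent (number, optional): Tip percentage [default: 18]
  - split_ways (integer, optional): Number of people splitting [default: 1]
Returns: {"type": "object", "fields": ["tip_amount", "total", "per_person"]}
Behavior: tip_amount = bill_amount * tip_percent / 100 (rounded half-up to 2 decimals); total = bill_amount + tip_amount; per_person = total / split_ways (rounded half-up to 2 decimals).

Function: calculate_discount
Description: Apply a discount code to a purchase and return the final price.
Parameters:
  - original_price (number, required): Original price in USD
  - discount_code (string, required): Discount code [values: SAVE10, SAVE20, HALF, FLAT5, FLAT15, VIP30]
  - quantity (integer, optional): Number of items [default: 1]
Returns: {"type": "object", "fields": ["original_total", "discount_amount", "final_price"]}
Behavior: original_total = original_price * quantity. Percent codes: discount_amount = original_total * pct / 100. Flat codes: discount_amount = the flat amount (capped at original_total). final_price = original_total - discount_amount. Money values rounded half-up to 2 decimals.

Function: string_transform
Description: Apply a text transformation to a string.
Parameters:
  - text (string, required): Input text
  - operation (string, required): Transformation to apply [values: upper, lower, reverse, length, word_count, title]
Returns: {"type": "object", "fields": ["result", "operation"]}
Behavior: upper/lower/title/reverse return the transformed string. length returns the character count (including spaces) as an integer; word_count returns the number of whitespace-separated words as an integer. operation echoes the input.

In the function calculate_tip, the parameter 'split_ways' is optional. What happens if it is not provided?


The calculate_tip spec declares:
  - split_ways (integer, optional): Number of people splitting [default: 1]
It defaults to 1


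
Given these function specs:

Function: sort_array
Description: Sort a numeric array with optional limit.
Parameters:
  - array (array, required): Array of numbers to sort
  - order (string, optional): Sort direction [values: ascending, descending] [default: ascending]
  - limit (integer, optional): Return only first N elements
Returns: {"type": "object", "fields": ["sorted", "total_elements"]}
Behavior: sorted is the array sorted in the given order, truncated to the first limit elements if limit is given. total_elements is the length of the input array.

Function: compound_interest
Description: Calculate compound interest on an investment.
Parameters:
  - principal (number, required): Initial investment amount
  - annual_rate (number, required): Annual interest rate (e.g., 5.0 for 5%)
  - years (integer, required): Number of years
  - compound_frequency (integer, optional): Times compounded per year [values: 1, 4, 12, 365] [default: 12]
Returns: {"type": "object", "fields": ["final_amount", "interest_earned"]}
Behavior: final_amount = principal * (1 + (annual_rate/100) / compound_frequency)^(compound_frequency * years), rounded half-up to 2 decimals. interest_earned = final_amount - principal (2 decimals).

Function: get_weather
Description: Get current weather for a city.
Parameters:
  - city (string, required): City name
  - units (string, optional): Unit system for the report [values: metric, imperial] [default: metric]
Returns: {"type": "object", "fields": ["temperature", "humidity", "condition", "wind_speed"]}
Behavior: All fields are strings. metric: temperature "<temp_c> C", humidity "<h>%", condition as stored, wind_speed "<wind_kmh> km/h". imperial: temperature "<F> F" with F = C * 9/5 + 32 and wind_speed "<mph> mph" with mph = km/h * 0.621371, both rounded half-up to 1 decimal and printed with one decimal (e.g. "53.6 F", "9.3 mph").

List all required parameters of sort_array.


Parameters of sort_array and their required/optional flag:
  array: required
  order: optional
  limit: optional
array


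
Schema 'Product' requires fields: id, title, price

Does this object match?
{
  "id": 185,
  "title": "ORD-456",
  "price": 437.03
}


Checking required fields... All present.
Valid - all required fields present


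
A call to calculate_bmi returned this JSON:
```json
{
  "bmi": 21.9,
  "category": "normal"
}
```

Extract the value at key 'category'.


normal


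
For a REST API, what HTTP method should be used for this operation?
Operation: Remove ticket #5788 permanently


GET = read, POST = create, PUT = update/replace, DELETE = remove
This operation is a removal.
DELETE


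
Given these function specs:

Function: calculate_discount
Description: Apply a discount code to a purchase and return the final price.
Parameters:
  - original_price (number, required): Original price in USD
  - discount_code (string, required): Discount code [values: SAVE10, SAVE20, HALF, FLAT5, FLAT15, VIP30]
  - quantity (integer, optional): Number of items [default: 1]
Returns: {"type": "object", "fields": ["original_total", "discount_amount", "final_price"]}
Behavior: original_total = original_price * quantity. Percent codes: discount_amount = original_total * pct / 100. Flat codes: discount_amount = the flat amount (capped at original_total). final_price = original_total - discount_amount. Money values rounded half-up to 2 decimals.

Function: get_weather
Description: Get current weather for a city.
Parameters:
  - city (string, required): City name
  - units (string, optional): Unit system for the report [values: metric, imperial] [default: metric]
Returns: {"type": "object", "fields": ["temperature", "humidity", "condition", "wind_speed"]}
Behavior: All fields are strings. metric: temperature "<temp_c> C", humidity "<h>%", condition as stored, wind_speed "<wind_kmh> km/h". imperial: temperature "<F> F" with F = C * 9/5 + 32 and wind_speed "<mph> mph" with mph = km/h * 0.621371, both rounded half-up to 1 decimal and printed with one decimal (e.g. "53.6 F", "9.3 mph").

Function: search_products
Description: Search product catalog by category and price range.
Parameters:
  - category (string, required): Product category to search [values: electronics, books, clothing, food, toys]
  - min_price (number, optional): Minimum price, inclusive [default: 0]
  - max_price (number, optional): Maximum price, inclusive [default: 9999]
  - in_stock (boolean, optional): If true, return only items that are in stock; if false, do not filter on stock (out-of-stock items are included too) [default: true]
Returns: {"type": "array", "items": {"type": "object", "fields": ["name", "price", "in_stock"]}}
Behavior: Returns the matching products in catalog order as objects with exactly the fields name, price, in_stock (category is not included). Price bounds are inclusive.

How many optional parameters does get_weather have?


Parameters of get_weather: city (required), units (optional)
Optional count:
1


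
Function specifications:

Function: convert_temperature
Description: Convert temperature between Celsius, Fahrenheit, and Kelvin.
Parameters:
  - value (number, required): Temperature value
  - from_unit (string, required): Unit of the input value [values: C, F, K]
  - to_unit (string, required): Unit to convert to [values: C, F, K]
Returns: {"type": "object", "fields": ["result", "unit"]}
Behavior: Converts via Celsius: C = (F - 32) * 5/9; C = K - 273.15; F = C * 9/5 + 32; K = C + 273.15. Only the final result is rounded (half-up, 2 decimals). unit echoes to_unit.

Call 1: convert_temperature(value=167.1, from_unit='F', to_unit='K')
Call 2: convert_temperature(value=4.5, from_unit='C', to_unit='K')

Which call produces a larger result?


Call 1:
  To C: (167.1 - 32) * 5/9 = 75.055556
  To K: 75.055556 + 273.15 = 348.205556
  Round to 2 decimals: 348.21
  -> 348.21 K
Call 2:
  Input already in C: 4.5
  To K: 4.5 + 273.15 = 277.65
  Round to 2 decimals: 277.65
  -> 277.65 K
Call 1 (348.21 K)


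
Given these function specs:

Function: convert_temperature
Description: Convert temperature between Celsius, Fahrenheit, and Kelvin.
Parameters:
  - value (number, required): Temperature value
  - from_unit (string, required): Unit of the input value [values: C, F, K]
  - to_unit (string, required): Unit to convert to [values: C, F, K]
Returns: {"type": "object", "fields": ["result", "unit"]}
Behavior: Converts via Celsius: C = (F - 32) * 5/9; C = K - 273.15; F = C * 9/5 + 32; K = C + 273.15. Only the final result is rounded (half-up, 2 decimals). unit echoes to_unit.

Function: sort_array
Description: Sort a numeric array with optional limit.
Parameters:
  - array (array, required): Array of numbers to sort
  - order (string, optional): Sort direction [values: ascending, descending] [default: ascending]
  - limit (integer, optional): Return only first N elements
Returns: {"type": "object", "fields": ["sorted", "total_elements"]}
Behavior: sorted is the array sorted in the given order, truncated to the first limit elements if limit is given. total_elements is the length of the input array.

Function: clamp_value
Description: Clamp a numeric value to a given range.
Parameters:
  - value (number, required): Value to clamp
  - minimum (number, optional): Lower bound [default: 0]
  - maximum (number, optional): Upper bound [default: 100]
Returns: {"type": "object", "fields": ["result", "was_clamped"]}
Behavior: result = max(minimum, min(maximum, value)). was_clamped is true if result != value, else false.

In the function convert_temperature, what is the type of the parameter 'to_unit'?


The convert_temperature spec declares:
  - to_unit (string, required): Unit to convert to [values: C, F, K]
Type:
string


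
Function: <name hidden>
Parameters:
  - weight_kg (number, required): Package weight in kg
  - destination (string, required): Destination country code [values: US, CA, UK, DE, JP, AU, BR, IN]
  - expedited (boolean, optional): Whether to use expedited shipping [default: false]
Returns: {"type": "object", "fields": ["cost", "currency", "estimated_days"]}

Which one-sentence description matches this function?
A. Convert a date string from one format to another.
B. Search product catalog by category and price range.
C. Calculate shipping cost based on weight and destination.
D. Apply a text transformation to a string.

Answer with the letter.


Parameters weight_kg, destination, expedited and return ["cost", "currency", "estimated_days"] fit: Calculate shipping cost based on weight and destination.
C


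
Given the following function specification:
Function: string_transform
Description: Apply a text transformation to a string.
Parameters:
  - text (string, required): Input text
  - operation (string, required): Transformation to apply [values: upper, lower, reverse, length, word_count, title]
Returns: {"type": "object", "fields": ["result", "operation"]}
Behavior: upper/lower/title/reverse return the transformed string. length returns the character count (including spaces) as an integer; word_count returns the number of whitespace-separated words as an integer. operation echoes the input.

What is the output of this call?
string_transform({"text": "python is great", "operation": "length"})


length counts every character including spaces: 15
Output:
{"result": 15, "operation": "length"}


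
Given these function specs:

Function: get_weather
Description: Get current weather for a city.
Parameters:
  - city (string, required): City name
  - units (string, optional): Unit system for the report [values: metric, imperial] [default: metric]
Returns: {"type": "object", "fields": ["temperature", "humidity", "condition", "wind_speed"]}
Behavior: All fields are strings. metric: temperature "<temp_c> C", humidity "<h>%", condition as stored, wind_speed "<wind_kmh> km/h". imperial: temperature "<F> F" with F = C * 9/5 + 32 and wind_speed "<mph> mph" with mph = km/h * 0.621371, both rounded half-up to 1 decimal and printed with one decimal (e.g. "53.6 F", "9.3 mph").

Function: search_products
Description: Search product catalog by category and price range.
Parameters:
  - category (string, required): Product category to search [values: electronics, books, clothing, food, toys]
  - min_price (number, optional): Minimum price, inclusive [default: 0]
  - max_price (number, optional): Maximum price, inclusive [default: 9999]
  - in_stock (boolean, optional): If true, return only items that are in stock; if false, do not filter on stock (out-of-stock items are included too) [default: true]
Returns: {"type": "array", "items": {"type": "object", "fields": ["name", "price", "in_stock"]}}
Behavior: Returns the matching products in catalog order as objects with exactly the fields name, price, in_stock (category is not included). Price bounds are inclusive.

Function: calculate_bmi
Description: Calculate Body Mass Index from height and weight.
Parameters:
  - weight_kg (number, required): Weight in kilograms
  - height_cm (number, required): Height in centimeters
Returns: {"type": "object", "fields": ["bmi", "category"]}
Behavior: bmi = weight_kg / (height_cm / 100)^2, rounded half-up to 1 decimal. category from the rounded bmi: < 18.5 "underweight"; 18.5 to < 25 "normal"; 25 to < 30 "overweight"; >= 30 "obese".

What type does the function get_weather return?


The get_weather spec declares Returns: {"type": "object", "fields": ["temperature", "humidity", "condition", "wind_speed"]}
Type:
object


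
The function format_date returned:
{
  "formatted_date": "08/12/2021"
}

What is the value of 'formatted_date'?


08/12/2021


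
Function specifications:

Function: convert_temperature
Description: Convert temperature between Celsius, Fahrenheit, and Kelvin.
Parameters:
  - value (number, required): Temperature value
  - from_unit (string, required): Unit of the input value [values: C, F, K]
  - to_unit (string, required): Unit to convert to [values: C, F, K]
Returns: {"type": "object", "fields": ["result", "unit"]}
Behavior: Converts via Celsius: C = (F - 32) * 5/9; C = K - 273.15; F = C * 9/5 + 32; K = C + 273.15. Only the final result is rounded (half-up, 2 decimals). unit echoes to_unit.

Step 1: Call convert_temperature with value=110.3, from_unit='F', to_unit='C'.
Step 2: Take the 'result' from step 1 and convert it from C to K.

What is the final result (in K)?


Step 1: convert_temperature(value=110.3, from_unit=F, to_unit=C)
  To C: (110.3 - 32) * 5/9 = 43.5
  Target is C: 43.5
  Round to 2 decimals: 43.5
  -> result = 43.5 C
Step 2: convert_temperature(value=43.5, from_unit=C, to_unit=K)
  Input already in C: 43.5
  To K: 43.5 + 273.15 = 316.65
  Round to 2 decimals: 316.65
  -> result = 316.65 K
316.65 K


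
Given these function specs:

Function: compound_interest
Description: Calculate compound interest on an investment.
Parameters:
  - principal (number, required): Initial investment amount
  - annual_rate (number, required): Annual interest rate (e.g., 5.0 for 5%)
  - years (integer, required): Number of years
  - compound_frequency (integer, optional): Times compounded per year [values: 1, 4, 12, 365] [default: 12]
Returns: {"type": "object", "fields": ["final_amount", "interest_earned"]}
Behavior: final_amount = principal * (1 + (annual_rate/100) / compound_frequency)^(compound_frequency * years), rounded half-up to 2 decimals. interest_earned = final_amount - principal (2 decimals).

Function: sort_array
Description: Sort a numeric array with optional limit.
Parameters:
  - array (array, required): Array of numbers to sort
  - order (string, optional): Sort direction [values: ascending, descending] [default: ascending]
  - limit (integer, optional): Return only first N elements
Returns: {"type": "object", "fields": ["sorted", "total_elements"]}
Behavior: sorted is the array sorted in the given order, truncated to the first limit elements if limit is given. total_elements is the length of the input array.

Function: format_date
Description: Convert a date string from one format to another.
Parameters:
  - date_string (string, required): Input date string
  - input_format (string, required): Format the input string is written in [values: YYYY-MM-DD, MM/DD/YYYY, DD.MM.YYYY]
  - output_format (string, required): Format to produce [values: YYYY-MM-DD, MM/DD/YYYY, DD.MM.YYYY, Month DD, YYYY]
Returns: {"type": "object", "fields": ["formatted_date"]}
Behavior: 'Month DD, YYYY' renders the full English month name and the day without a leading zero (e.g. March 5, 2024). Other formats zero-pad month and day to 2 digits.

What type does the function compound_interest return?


The compound_interest spec declares Returns: {"type": "object", "fields": ["final_amount", "interest_earned"]}
Type:
object


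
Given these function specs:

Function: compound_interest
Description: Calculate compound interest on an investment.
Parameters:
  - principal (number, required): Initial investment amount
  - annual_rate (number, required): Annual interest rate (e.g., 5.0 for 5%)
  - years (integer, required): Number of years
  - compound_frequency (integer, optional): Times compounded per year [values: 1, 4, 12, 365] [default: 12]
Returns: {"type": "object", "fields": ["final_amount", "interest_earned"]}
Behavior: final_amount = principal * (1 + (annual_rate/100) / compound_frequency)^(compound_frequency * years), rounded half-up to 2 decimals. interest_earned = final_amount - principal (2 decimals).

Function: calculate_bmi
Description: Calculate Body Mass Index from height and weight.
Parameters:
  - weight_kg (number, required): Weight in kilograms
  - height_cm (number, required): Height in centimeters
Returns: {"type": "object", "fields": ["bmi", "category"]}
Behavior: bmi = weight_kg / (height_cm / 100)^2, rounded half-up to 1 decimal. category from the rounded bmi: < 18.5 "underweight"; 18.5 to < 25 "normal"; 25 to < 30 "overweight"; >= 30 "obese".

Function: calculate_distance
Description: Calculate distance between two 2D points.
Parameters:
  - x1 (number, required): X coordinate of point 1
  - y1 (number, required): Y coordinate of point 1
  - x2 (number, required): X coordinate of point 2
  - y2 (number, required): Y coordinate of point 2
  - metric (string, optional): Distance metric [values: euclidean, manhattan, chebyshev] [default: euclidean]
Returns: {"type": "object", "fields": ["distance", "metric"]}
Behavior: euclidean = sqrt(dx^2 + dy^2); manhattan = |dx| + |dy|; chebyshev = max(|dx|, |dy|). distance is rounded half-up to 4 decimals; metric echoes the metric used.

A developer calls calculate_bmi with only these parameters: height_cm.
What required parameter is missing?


Required parameters: weight_kg, height_cm
Provided: height_cm
Missing: weight_kg
weight_kg


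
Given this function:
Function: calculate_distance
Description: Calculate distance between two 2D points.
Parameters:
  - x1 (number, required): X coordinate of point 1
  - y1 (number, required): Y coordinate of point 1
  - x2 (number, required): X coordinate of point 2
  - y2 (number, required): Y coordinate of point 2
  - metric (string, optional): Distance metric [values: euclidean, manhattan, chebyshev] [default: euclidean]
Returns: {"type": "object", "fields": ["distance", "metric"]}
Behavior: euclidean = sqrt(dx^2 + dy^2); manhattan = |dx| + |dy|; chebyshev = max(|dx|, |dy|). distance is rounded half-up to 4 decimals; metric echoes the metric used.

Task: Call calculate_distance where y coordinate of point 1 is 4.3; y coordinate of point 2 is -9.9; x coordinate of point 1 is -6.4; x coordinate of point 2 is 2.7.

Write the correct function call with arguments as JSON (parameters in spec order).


Mapping each described value to its parameter name:
  'Y coordinate of point 1' -> y1 = 4.3
  'Y coordinate of point 2' -> y2 = -9.9
  'X coordinate of point 1' -> x1 = -6.4
  'X coordinate of point 2' -> x2 = 2.7
calculate_distance({"x1": -6.4, "y1": 4.3, "x2": 2.7, "y2": -9.9})


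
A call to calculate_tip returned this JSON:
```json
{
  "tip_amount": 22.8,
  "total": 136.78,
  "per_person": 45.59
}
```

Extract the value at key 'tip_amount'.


22.8


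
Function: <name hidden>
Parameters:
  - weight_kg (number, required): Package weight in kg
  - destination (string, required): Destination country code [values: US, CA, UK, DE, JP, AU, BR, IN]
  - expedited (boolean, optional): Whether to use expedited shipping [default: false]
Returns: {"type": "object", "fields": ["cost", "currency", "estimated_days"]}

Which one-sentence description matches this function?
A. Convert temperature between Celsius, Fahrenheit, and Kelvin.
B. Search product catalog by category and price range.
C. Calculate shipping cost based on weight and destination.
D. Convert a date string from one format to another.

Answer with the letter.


Parameters weight_kg, destination, expedited and return ["cost", "currency", "estimated_days"] fit: Calculate shipping cost based on weight and destination.
C


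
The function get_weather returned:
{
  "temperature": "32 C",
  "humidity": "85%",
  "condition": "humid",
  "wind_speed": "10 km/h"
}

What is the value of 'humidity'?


85%


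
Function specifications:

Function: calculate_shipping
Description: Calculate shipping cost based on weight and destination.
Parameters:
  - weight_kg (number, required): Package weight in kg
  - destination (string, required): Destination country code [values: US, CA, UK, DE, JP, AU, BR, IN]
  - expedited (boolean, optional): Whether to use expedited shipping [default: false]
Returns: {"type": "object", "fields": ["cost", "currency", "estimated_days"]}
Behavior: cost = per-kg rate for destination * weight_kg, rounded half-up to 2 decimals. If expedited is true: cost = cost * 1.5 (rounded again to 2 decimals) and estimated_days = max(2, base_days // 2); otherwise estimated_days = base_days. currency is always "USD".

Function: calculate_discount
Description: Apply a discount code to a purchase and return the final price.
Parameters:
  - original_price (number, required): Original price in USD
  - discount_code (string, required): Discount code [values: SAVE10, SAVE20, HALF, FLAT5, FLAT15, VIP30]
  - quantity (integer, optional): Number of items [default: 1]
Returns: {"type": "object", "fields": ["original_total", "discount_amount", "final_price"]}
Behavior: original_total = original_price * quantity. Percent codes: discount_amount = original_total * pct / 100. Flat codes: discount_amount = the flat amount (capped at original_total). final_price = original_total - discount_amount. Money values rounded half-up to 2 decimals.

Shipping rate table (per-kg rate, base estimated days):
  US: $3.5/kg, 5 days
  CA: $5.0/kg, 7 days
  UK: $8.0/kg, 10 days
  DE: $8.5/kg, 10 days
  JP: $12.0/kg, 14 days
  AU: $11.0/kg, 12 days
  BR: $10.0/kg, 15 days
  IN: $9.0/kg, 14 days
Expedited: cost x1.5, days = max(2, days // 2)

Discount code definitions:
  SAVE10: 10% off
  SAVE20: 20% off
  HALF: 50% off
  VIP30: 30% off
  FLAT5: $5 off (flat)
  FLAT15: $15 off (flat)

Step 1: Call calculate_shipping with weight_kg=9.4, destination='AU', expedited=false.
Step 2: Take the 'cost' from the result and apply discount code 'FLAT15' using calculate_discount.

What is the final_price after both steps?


Step 1: calculate_shipping(weight_kg=9.4, destination=AU, expedited=false)
  Rate for AU: $11.0/kg, base 12 days
  cost = 11.0 * 9.4 = 103.4 -> 103.40
  expedited not set/false: estimated_days = 12
  -> cost = 103.40 USD
Step 2: calculate_discount(original_price=103.4, discount_code=FLAT15, quantity=1)
  original_total = 103.4 * 1 = 103.40
  FLAT15 = $15 flat: discount_amount = min(15.00, 103.40) = 15.00
  final_price = 103.40 - 15.00 = 88.40
  -> final_price = 88.40
$88.40


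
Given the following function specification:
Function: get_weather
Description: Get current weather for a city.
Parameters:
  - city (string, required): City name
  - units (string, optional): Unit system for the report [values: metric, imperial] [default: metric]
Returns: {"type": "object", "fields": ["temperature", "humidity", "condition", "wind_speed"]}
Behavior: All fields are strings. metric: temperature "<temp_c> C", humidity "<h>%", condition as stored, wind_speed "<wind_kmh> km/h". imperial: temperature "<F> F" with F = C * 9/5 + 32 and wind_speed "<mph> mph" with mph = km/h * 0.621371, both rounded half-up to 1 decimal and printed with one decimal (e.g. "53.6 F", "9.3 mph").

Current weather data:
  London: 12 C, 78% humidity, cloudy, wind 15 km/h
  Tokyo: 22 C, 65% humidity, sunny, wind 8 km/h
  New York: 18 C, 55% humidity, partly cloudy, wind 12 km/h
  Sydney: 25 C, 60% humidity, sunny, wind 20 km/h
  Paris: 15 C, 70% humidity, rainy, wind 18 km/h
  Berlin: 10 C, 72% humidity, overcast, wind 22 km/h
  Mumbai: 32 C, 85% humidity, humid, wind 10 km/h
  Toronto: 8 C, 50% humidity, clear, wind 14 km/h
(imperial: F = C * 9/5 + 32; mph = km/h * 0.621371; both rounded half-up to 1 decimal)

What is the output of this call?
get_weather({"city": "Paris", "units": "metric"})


Paris record: 15 C, 70%, rainy, 18 km/h
metric: report values as stored ('<temp_c> C', '<humidity>%', '<wind_kmh> km/h')
Output:
{"temperature": "15 C", "humidity": "70%", "condition": "rainy", "wind_speed": "18 km/h"}


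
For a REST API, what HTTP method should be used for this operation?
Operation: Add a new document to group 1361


GET = read, POST = create, PUT = update/replace, DELETE = remove
This operation is a create.
POST


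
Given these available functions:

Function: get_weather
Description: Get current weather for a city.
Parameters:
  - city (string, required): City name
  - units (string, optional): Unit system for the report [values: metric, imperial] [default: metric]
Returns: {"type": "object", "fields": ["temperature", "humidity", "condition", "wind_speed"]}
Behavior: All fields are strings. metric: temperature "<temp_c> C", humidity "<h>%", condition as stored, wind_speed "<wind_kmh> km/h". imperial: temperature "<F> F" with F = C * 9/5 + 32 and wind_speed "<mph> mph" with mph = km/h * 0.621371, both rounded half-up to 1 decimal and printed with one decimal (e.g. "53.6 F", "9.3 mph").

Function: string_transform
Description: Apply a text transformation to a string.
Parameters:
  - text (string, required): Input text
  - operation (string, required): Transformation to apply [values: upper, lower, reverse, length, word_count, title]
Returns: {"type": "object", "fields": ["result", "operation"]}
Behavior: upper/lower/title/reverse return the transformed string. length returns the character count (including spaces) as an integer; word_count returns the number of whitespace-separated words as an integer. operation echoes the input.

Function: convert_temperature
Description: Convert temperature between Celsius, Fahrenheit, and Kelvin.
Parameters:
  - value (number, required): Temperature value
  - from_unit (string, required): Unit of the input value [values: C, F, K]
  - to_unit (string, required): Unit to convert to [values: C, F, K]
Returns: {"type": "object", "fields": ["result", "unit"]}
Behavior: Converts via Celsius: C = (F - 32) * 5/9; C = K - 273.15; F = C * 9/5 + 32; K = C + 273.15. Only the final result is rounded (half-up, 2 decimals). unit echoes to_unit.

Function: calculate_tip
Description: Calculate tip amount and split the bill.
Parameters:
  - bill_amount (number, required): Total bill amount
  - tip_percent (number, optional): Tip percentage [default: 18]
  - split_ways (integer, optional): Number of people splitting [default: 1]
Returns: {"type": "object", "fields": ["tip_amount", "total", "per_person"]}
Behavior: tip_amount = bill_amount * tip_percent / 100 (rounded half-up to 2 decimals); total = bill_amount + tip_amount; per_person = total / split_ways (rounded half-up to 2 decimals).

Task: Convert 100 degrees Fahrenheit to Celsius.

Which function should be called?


The task needs a function whose description is: Convert temperature between Celsius, Fahrenheit, and Kelvin.
convert_temperature
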